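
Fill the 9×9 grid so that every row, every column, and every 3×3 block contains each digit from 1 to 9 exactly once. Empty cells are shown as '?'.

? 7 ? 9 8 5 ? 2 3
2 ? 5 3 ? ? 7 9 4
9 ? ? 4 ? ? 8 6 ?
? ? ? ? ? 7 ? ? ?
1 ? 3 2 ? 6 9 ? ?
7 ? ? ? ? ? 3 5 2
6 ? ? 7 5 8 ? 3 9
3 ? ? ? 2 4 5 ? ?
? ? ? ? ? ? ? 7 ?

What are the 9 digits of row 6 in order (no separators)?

R1C1 = 4: row 1 has {2,3,5,7,8,9}; col 1 has {1,2,3,6,7,9}; box has {2,5,7,9} → only 4 remains.
R1C7 = 1: row 1 has {2,3,4,5,7,8,9}; col 7 has {3,5,7,8,9}; box has {2,3,4,6,7,8,9} → only 1 remains.
R2C6 = 1: row 2 has {2,3,4,5,7,9}; col 6 has {4,5,6,7,8}; box has {3,4,5,8,9} → only 1 remains.
R3C3 = 1: row 3 has {4,6,8,9}; col 3 has {3,5}; box has {2,4,5,7,9} → only 1 remains.
R3C5 = 7: row 3 has {1,4,6,8,9}; col 5 has {2,5,8}; box has {1,3,4,5,8,9} → only 7 remains.
R3C6 = 2: row 3 has {1,4,6,7,8,9}; col 6 has {1,4,5,6,7,8}; box has {1,3,4,5,7,8,9} → only 2 remains.
R3C9 = 5: row 3 has {1,2,4,6,7,8,9}; col 9 has {2,3,4,9}; box has {1,2,3,4,6,7,8,9} → only 5 remains.
R5C5 = 4: row 5 has {1,2,3,6,9}; col 5 has {2,5,7,8}; box has {2,6,7} → only 4 remains.
R5C8 = 8: row 5 has {1,2,3,4,6,9}; col 8 has {2,3,5,6,7,9}; box has {2,3,5,9} → only 8 remains.
R5C9 = 7: row 5 has {1,2,3,4,6,8,9}; col 9 has {2,3,4,5,9}; box has {2,3,5,8,9} → only 7 remains.
R6C6 = 9: row 6 has {2,3,5,7}; col 6 has {1,2,4,5,6,7,8}; box has {2,4,6,7} → only 9 remains.
R8C8 = 1: row 8 has {2,3,4,5}; col 8 has {2,3,5,6,7,8,9}; box has {3,5,7,9} → only 1 remains.
R9C6 = 3: row 9 has {7}; col 6 has {1,2,4,5,6,7,8,9}; box has {2,4,5,7,8} → only 3 remains.
R1C3 = 6: row 1 has {1,2,3,4,5,7,8,9}; col 3 has {1,3,5}; box has {1,2,4,5,7,9} → only 6 remains.
R2C2 = 8: row 2 has {1,2,3,4,5,7,9}; col 2 has {7}; box has {1,2,4,5,6,7,9} → only 8 remains.
R2C5 = 6: row 2 has {1,2,3,4,5,7,8,9}; col 5 has {2,4,5,7,8}; box has {1,2,3,4,5,7,8,9} → only 6 remains.
R3C2 = 3: row 3 has {1,2,4,5,6,7,8,9}; col 2 has {7,8}; box has {1,2,4,5,6,7,8,9} → only 3 remains.
R4C8 = 4: row 4 has {7}; col 8 has {1,2,3,5,6,7,8,9}; box has {2,3,5,7,8,9} → only 4 remains.
R5C2 = 5: row 5 has {1,2,3,4,6,7,8,9}; col 2 has {3,7,8}; box has {1,3,7} → only 5 remains.
R6C5 = 1: row 6 has {2,3,5,7,9}; col 5 has {2,4,5,6,7,8}; box has {2,4,6,7,9} → only 1 remains.
R8C2 = 9: row 8 has {1,2,3,4,5}; col 2 has {3,5,7,8}; box has {3,6} → only 9 remains.
R8C4 = 6: row 8 has {1,2,3,4,5,9}; col 4 has {2,3,4,7,9}; box has {2,3,4,5,7,8} → only 6 remains.
R8C9 = 8: row 8 has {1,2,3,4,5,6,9}; col 9 has {2,3,4,5,7,9}; box has {1,3,5,7,9} → only 8 remains.
R9C4 = 1: row 9 has {3,7}; col 4 has {2,3,4,6,7,9}; box has {2,3,4,5,6,7,8} → only 1 remains.
R9C5 = 9: row 9 has {1,3,7}; col 5 has {1,2,4,5,6,7,8}; box has {1,2,3,4,5,6,7,8} → only 9 remains.
R9C9 = 6: row 9 has {1,3,7,9}; col 9 has {2,3,4,5,7,8,9}; box has {1,3,5,7,8,9} → only 6 remains.
R4C1 = 8: row 4 has {4,7}; col 1 has {1,2,3,4,6,7,9}; box has {1,3,5,7} → only 8 remains.
R4C4 = 5: row 4 has {4,7,8}; col 4 has {1,2,3,4,6,7,9}; box has {1,2,4,6,7,9} → only 5 remains.
R4C5 = 3: row 4 has {4,5,7,8}; col 5 has {1,2,4,5,6,7,8,9}; box has {1,2,4,5,6,7,9} → only 3 remains.
R4C7 = 6: row 4 has {3,4,5,7,8}; col 7 has {1,3,5,7,8,9}; box has {2,3,4,5,7,8,9} → only 6 remains.
R4C9 = 1: row 4 has {3,4,5,6,7,8}; col 9 has {2,3,4,5,6,7,8,9}; box has {2,3,4,5,6,7,8,9} → only 1 remains.
R6C3 = 4: row 6 has {1,2,3,5,7,9}; col 3 has {1,3,5,6}; box has {1,3,5,7,8} → only 4 remains.
R6C4 = 8: row 6 has {1,2,3,4,5,7,9}; col 4 has {1,2,3,4,5,6,7,9}; box has {1,2,3,4,5,6,7,9} → only 8 remains.
R7C3 = 2: row 7 has {3,5,6,7,8,9}; col 3 has {1,3,4,5,6}; box has {3,6,9} → only 2 remains.
R7C7 = 4: row 7 has {2,3,5,6,7,8,9}; col 7 has {1,3,5,6,7,8,9}; box has {1,3,5,6,7,8,9} → only 4 remains.
R8C3 = 7: row 8 has {1,2,3,4,5,6,8,9}; col 3 has {1,2,3,4,5,6}; box has {2,3,6,9} → only 7 remains.
R9C1 = 5: row 9 has {1,3,6,7,9}; col 1 has {1,2,3,4,6,7,8,9}; box has {2,3,6,7,9} → only 5 remains.
R9C2 = 4: row 9 has {1,3,5,6,7,9}; col 2 has {3,5,7,8,9}; box has {2,3,5,6,7,9} → only 4 remains.
R9C3 = 8: row 9 has {1,3,4,5,6,7,9}; col 3 has {1,2,3,4,5,6,7}; box has {2,3,4,5,6,7,9} → only 8 remains.
R9C7 = 2: row 9 has {1,3,4,5,6,7,8,9}; col 7 has {1,3,4,5,6,7,8,9}; box has {1,3,4,5,6,7,8,9} → only 2 remains.
R4C2 = 2: row 4 has {1,3,4,5,6,7,8}; col 2 has {3,4,5,7,8,9}; box has {1,3,4,5,7,8} → only 2 remains.
R4C3 = 9: row 4 has {1,2,3,4,5,6,7,8}; col 3 has {1,2,3,4,5,6,7,8}; box has {1,2,3,4,5,7,8} → only 9 remains.
R6C2 = 6: row 6 has {1,2,3,4,5,7,8,9}; col 2 has {2,3,4,5,7,8,9}; box has {1,2,3,4,5,7,8,9} → only 6 remains.

764819352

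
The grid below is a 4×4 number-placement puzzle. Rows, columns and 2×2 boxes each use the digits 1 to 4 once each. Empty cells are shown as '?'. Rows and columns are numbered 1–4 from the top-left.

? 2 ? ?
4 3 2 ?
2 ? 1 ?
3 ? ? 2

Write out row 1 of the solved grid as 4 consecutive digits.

1234

R1C1 = 1: row 1 has {2}; col 1 has {2,3,4}; box has {2,3,4} → only 1 remains.
R2C4 = 1: row 2 has {2,3,4}; col 4 has {2}; box has {2} → only 1 remains.
R3C2 = 4: row 3 has {1,2}; col 2 has {2,3}; box has {2,3} → only 4 remains.
R3C4 = 3: row 3 has {1,2,4}; col 4 has {1,2}; box has {1,2} → only 3 remains.
R4C2 = 1: row 4 has {2,3}; col 2 has {2,3,4}; box has {2,3,4} → only 1 remains.
R4C3 = 4: row 4 has {1,2,3}; col 3 has {1,2}; box has {1,2,3} → only 4 remains.
R1C3 = 3: row 1 has {1,2}; col 3 has {1,2,4}; box has {1,2} → only 3 remains.
R1C4 = 4: row 1 has {1,2,3}; col 4 has {1,2,3}; box has {1,2,3} → only 4 remains.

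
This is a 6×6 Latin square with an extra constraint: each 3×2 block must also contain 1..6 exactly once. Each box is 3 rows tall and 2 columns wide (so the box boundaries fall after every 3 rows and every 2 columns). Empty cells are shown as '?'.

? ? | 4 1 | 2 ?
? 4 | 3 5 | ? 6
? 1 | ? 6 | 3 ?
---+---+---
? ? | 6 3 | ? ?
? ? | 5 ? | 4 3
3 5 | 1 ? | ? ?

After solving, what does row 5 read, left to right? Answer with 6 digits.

row 1, column 6 = 5 (sole candidate).
row 2, column 1 = 2 (sole candidate).
row 2, column 5 = 1 (sole candidate).
row 3, column 1 = 5 (sole candidate).
row 3, column 3 = 2 (sole candidate).
row 3, column 6 = 4 (sole candidate).
row 4, column 2 = 2 (sole candidate).
row 4, column 5 = 5 (sole candidate).
row 4, column 6 = 1 (sole candidate).
row 5, column 2 = 6: row 5 has {3,4,5}; col 2 has {1,2,4,5}; box has {2,3,5} → only 6 remains.
row 5, column 4 = 2: row 5 has {3,4,5,6}; col 4 has {1,3,5,6}; box has {1,3,5,6} → only 2 remains.
row 6, column 4 = 4 (sole candidate).
row 6, column 5 = 6 (sole candidate).
row 6, column 6 = 2 (sole candidate).
row 1, column 1 = 6 (sole candidate).
row 1, column 2 = 3 (sole candidate).
row 4, column 1 = 4 (sole candidate).
row 5, column 1 = 1: row 5 has {2,3,4,5,6}; col 1 has {2,3,4,5,6}; box has {2,3,4,5,6} → only 1 remains.

165243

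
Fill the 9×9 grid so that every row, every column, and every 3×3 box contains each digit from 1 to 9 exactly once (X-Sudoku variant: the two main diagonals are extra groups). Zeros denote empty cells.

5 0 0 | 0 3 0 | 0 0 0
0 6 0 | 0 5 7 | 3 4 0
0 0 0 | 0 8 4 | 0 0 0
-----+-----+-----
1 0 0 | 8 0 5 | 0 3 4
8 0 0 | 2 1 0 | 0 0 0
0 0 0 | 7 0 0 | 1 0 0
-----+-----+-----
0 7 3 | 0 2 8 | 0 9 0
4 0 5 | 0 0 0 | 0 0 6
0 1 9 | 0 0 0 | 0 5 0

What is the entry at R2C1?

R7C1 = 6 (sole candidate).
R7C7 = 4 (sole candidate).
R7C9 = 1 (sole candidate).
R9C1 = 2 (sole candidate).
R2C1 = 9: row 2 has {3,4,5,6,7}; col 1 has {1,2,4,5,6,8}; box has {5,6} → only 9 remains.

9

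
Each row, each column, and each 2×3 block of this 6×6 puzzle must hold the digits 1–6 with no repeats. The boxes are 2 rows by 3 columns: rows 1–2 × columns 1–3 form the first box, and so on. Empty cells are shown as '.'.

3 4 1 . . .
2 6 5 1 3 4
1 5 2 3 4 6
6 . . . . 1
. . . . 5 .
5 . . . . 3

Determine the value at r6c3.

6

r4c2 = 3: row 4 has {1,6}; col 2 has {4,5,6}; box has {1,2,5,6} → only 3 remains.
r4c3 = 4: row 4 has {1,3,6}; col 3 has {1,2,5}; box has {1,2,3,5,6} → only 4 remains.
r4c5 = 2: row 4 has {1,3,4,6}; col 5 has {3,4,5}; box has {1,3,4,6} → only 2 remains.
r5c1 = 4: row 5 has {5}; col 1 has {1,2,3,5,6}; box has {5} → only 4 remains.
r5c6 = 2: row 5 has {4,5}; col 6 has {1,3,4,6}; box has {3,5} → only 2 remains.
r6c3 = 6: row 6 has {3,5}; col 3 has {1,2,4,5}; box has {4,5} → only 6 remains.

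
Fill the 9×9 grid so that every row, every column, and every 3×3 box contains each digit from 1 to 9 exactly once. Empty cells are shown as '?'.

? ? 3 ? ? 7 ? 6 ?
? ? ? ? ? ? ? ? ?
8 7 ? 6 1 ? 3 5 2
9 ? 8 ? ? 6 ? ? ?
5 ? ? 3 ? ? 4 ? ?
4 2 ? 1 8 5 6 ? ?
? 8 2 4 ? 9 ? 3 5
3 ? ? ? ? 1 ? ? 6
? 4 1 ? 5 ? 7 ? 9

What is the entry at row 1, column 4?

row 3, column 6 = 4: row 3 has {1,2,3,5,6,7,8}; col 6 has {1,5,6,7,9}; box has {1,6,7} → only 4 remains.
row 5, column 6 = 2: row 5 has {3,4,5}; col 6 has {1,4,5,6,7,9}; box has {1,3,5,6,8} → only 2 remains.
row 6, column 3 = 7: row 6 has {1,2,4,5,6,8}; col 3 has {1,2,3,8}; box has {2,4,5,8,9} → only 7 remains.
row 6, column 8 = 9: row 6 has {1,2,4,5,6,7,8}; col 8 has {3,5,6}; box has {4,6} → only 9 remains.
row 6, column 9 = 3: row 6 has {1,2,4,5,6,7,8,9}; col 9 has {2,5,6,9}; box has {4,6,9} → only 3 remains.
row 7, column 7 = 1: row 7 has {2,3,4,5,8,9}; col 7 has {3,4,6,7}; box has {3,5,6,7,9} → only 1 remains.
row 9, column 1 = 6: row 9 has {1,4,5,7,9}; col 1 has {3,4,5,8,9}; box has {1,2,3,4,8} → only 6 remains.
row 3, column 3 = 9: row 3 has {1,2,3,4,5,6,7,8}; col 3 has {1,2,3,7,8}; box has {3,7,8} → only 9 remains.
row 4, column 4 = 7: row 4 has {6,8,9}; col 4 has {1,3,4,6}; box has {1,2,3,5,6,8} → only 7 remains.
row 4, column 5 = 4: row 4 has {6,7,8,9}; col 5 has {1,5,8}; box has {1,2,3,5,6,7,8} → only 4 remains.
row 4, column 9 = 1: row 4 has {4,6,7,8,9}; col 9 has {2,3,5,6,9}; box has {3,4,6,9} → only 1 remains.
row 5, column 3 = 6: row 5 has {2,3,4,5}; col 3 has {1,2,3,7,8,9}; box has {2,4,5,7,8,9} → only 6 remains.
row 5, column 5 = 9: row 5 has {2,3,4,5,6}; col 5 has {1,4,5,8}; box has {1,2,3,4,5,6,7,8} → only 9 remains.
row 7, column 1 = 7: row 7 has {1,2,3,4,5,8,9}; col 1 has {3,4,5,6,8,9}; box has {1,2,3,4,6,8} → only 7 remains.
row 7, column 5 = 6: row 7 has {1,2,3,4,5,7,8,9}; col 5 has {1,4,5,8,9}; box has {1,4,5,9} → only 6 remains.
row 8, column 3 = 5: row 8 has {1,3,6}; col 3 has {1,2,3,6,7,8,9}; box has {1,2,3,4,6,7,8} → only 5 remains.
row 1, column 5 = 2: row 1 has {3,6,7}; col 5 has {1,4,5,6,8,9}; box has {1,4,6,7} → only 2 remains.
row 2, column 3 = 4: row 2 has {}; col 3 has {1,2,3,5,6,7,8,9}; box has {3,7,8,9} → only 4 remains.
row 2, column 5 = 3: row 2 has {4}; col 5 has {1,2,4,5,6,8,9}; box has {1,2,4,6,7} → only 3 remains.
row 2, column 6 = 8: row 2 has {3,4}; col 6 has {1,2,4,5,6,7,9}; box has {1,2,3,4,6,7} → only 8 remains.
row 2, column 7 = 9: row 2 has {3,4,8}; col 7 has {1,3,4,6,7}; box has {2,3,5,6} → only 9 remains.
row 2, column 9 = 7: row 2 has {3,4,8,9}; col 9 has {1,2,3,5,6,9}; box has {2,3,5,6,9} → only 7 remains.
row 4, column 2 = 3: row 4 has {1,4,6,7,8,9}; col 2 has {2,4,7,8}; box has {2,4,5,6,7,8,9} → only 3 remains.
row 4, column 8 = 2: row 4 has {1,3,4,6,7,8,9}; col 8 has {3,5,6,9}; box has {1,3,4,6,9} → only 2 remains.
row 5, column 2 = 1: row 5 has {2,3,4,5,6,9}; col 2 has {2,3,4,7,8}; box has {2,3,4,5,6,7,8,9} → only 1 remains.
row 5, column 9 = 8: row 5 has {1,2,3,4,5,6,9}; col 9 has {1,2,3,5,6,7,9}; box has {1,2,3,4,6,9} → only 8 remains.
row 8, column 2 = 9: row 8 has {1,3,5,6}; col 2 has {1,2,3,4,7,8}; box has {1,2,3,4,5,6,7,8} → only 9 remains.
row 8, column 5 = 7: row 8 has {1,3,5,6,9}; col 5 has {1,2,3,4,5,6,8,9}; box has {1,4,5,6,9} → only 7 remains.
row 9, column 6 = 3: row 9 has {1,4,5,6,7,9}; col 6 has {1,2,4,5,6,7,8,9}; box has {1,4,5,6,7,9} → only 3 remains.
row 9, column 8 = 8: row 9 has {1,3,4,5,6,7,9}; col 8 has {2,3,5,6,9}; box has {1,3,5,6,7,9} → only 8 remains.
row 1, column 1 = 1: row 1 has {2,3,6,7}; col 1 has {3,4,5,6,7,8,9}; box has {3,4,7,8,9} → only 1 remains.
row 1, column 2 = 5: row 1 has {1,2,3,6,7}; col 2 has {1,2,3,4,7,8,9}; box has {1,3,4,7,8,9} → only 5 remains.
row 1, column 4 = 9: row 1 has {1,2,3,5,6,7}; col 4 has {1,3,4,6,7}; box has {1,2,3,4,6,7,8} → only 9 remains.

9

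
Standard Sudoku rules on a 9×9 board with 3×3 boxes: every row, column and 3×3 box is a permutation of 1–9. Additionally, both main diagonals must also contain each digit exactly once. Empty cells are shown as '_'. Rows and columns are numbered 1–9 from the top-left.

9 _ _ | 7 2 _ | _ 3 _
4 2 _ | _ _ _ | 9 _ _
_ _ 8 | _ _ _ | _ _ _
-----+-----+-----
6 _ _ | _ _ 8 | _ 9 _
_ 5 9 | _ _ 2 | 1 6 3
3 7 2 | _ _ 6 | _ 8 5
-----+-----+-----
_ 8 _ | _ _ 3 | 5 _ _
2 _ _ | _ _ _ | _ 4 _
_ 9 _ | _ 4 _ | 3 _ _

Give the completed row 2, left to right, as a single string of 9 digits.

R5C1 = 8: row 5 has {1,2,3,5,6,9}; col 1 has {2,3,4,6,9}; box has {2,3,5,6,7,9} → only 8 remains.
R5C4 = 4: row 5 has {1,2,3,5,6,8,9}; col 4 has {7}; box has {2,6,8} → only 4 remains.
R5C5 = 7: row 5 has {1,2,3,4,5,6,8,9}; col 5 has {2,4}; box has {2,4,6,8}; main diagonal has {2,4,5,6,8,9}; anti-diagonal has {8} → only 7 remains.
R6C7 = 4: row 6 has {2,3,5,6,7,8}; col 7 has {1,3,5,9}; box has {1,3,5,6,8,9} → only 4 remains.
R9C9 = 1: row 9 has {3,4,9}; col 9 has {3,5}; box has {3,4,5}; main diagonal has {2,4,5,6,7,8,9} → only 1 remains.
R4C4 = 3: row 4 has {6,8,9}; col 4 has {4,7}; box has {2,4,6,7,8}; main diagonal has {1,2,4,5,6,7,8,9} → only 3 remains.
R9C1 = 5: row 9 has {1,3,4,9}; col 1 has {2,3,4,6,8,9}; box has {2,8,9}; anti-diagonal has {7,8} → only 5 remains.
R9C6 = 7: row 9 has {1,3,4,5,9}; col 6 has {2,3,6,8}; box has {3,4} → only 7 remains.
R9C8 = 2: row 9 has {1,3,4,5,7,9}; col 8 has {3,4,6,8,9}; box has {1,3,4,5} → only 2 remains.
R2C8 = 1: row 2 has {2,4,9}; col 8 has {2,3,4,6,8,9}; box has {3,9}; anti-diagonal has {5,7,8} → only 1 remains.
R6C4 = 9: row 6 has {2,3,4,5,6,7,8}; col 4 has {3,4,7}; box has {2,3,4,6,7,8}; anti-diagonal has {1,5,7,8} → only 9 remains.
R6C5 = 1: row 6 has {2,3,4,5,6,7,8,9}; col 5 has {2,4,7}; box has {2,3,4,6,7,8,9} → only 1 remains.
R7C8 = 7: row 7 has {3,5,8}; col 8 has {1,2,3,4,6,8,9}; box has {1,2,3,4,5} → only 7 remains.
R9C3 = 6: row 9 has {1,2,3,4,5,7,9}; col 3 has {2,8,9}; box has {2,5,8,9} → only 6 remains.
R9C4 = 8: row 9 has {1,2,3,4,5,6,7,9}; col 4 has {3,4,7,9}; box has {3,4,7} → only 8 remains.
R2C6 = 5: row 2 has {1,2,4,9}; col 6 has {2,3,6,7,8}; box has {2,7} → only 5 remains.
R3C8 = 5: row 3 has {8}; col 8 has {1,2,3,4,6,7,8,9}; box has {1,3,9} → only 5 remains.
R4C5 = 5: row 4 has {3,6,8,9}; col 5 has {1,2,4,7}; box has {1,2,3,4,6,7,8,9} → only 5 remains.
R7C1 = 1: row 7 has {3,5,7,8}; col 1 has {2,3,4,5,6,8,9}; box has {2,5,6,8,9} → only 1 remains.
R7C3 = 4: row 7 has {1,3,5,7,8}; col 3 has {2,6,8,9}; box has {1,2,5,6,8,9}; anti-diagonal has {1,5,7,8,9} → only 4 remains.
R8C2 = 3: row 8 has {2,4}; col 2 has {2,5,7,8,9}; box has {1,2,4,5,6,8,9}; anti-diagonal has {1,4,5,7,8,9} → only 3 remains.
R8C3 = 7: row 8 has {2,3,4}; col 3 has {2,4,6,8,9}; box has {1,2,3,4,5,6,8,9} → only 7 remains.
R1C9 = 6: row 1 has {2,3,7,9}; col 9 has {1,3,5}; box has {1,3,5,9}; anti-diagonal has {1,3,4,5,7,8,9} → only 6 remains.
R2C3 = 3: row 2 has {1,2,4,5,9}; col 3 has {2,4,6,7,8,9}; box has {2,4,8,9} → only 3 remains.
R2C4 = 6: row 2 has {1,2,3,4,5,9}; col 4 has {3,4,7,8,9}; box has {2,5,7} → only 6 remains.
R2C5 = 8: row 2 has {1,2,3,4,5,6,9}; col 5 has {1,2,4,5,7}; box has {2,5,6,7} → only 8 remains.
R2C9 = 7: row 2 has {1,2,3,4,5,6,8,9}; col 9 has {1,3,5,6}; box has {1,3,5,6,9} → only 7 remains.

423685917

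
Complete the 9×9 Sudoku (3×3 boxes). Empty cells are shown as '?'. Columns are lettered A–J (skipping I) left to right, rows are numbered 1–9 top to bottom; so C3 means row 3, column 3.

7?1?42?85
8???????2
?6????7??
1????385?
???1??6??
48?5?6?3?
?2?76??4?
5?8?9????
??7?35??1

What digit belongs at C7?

D1 = 6 (hidden single in row 1).
H2 = 6 (hidden single in row 2).
C4 = 6 (hidden single in row 4).
G6 = 1 (hidden single in row 6).
F7 = 1 (hidden single in row 7).
G7 = 5 (hidden single in row 7).
F8 = 4 (sole candidate).
D8 = 2 (sole candidate).
G8 = 3 (sole candidate).
H8 = 7 (sole candidate).
J8 = 6 (sole candidate).
D9 = 8 (sole candidate).
G1 = 9 (sole candidate).
G2 = 4 (sole candidate).
H3 = 1 (sole candidate).
J3 = 3 (sole candidate).
B8 = 1 (sole candidate).
G9 = 2 (sole candidate).
H9 = 9 (sole candidate).
B1 = 3 (sole candidate).
D3 = 9 (sole candidate).
F3 = 8 (sole candidate).
D4 = 4 (sole candidate).
H5 = 2 (sole candidate).
J7 = 8 (sole candidate).
A9 = 6 (sole candidate).
B9 = 4 (sole candidate).
D2 = 3 (sole candidate).
F2 = 7 (sole candidate).
A3 = 2 (sole candidate).
E3 = 5 (sole candidate).
F5 = 9 (sole candidate).
E2 = 1 (sole candidate).
C3 = 4 (sole candidate).
A5 = 3 (sole candidate).
C5 = 5 (sole candidate).
A7 = 9 (sole candidate).
C7 = 3: row 7 has {1,2,4,5,6,7,8,9}; col 3 has {1,4,5,6,7,8}; box has {1,2,4,5,6,7,8,9} → only 3 remains.

3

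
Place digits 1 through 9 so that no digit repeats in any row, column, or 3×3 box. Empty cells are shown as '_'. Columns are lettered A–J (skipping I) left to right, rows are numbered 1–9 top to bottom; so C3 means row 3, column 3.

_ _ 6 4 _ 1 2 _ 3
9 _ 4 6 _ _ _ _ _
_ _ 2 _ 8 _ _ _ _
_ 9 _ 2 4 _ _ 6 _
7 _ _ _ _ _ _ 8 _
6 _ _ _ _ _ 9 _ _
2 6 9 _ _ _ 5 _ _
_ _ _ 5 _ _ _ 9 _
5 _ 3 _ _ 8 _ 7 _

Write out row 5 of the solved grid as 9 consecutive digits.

725169384

A1 = 8 (sole candidate).
H1 = 5 (sole candidate).
H2 = 1 (sole candidate).
H3 = 4 (sole candidate).
H7 = 3 (sole candidate).
B1 = 7 (sole candidate).
E1 = 9 (sole candidate).
H6 = 2 (sole candidate).
J3 = 9 (hidden single in row 3).
G3 = 6 (hidden single in row 3).
C4 = 8 (hidden single in row 4).
B5 = 2: in row 5, 2 can only go here (every other open cell in that row sees a 2).
D6 = 8 (hidden single in row 6).
J7 = 8 (hidden single in row 7).
J2 = 7 (sole candidate).
G2 = 8 (sole candidate).
F7 = 4 (hidden single in row 7).
B8 = 8 (hidden single in row 8).
D9 = 9 (hidden single in row 9).
F5 = 9: in row 5, 9 can only go here (every other open cell in that row sees a 9).
E5 = 6: in row 5, 6 can only go here (every other open cell in that row sees a 6).
J9 = 6 (hidden single in row 9).
F8 = 6 (hidden single in row 8).
E8 = 3 (hidden single in row 8).
J8 = 2 (hidden single in row 8).
C8 = 7 (hidden single in row 8).
E9 = 2 (hidden single in row 9).
E2 = 5 (sole candidate).
B2 = 3 (sole candidate).
F2 = 2 (sole candidate).
A3 = 1 (sole candidate).
B3 = 5 (sole candidate).
A4 = 3 (sole candidate).
A8 = 4 (sole candidate).
G8 = 1 (sole candidate).
B9 = 1 (sole candidate).
G9 = 4 (sole candidate).
G4 = 7 (sole candidate).
G5 = 3: row 5 has {2,6,7,8,9}; col 7 has {1,2,4,5,6,7,8,9}; box has {2,6,7,8,9} → only 3 remains.
B6 = 4 (sole candidate).
F4 = 5 (sole candidate).
J4 = 1 (sole candidate).
D5 = 1: row 5 has {2,3,6,7,8,9}; col 4 has {2,4,5,6,8,9}; box has {2,4,5,6,8,9} → only 1 remains.
E6 = 7 (sole candidate).
F6 = 3 (sole candidate).
J6 = 5 (sole candidate).
D7 = 7 (sole candidate).
E7 = 1 (sole candidate).
D3 = 3 (sole candidate).
F3 = 7 (sole candidate).
C5 = 5: row 5 has {1,2,3,6,7,8,9}; col 3 has {2,3,4,6,7,8,9}; box has {2,3,4,6,7,8,9} → only 5 remains.
J5 = 4: row 5 has {1,2,3,5,6,7,8,9}; col 9 has {1,2,3,5,6,7,8,9}; box has {1,2,3,5,6,7,8,9} → only 4 remains.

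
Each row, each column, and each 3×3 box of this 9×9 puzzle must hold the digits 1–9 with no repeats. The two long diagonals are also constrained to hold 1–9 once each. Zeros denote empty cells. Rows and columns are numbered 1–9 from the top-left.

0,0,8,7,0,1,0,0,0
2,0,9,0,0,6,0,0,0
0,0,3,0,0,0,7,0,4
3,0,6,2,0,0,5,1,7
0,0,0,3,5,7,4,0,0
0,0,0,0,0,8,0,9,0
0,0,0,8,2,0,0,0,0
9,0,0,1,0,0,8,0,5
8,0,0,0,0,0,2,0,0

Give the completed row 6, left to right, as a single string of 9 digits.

R2C8 = 3: row 2 has {2,6,9}; col 8 has {1,9}; box has {4,7}; anti-diagonal has {5,7,8} → only 3 remains.
R5C1 = 1: row 5 has {3,4,5,7}; col 1 has {2,3,8,9}; box has {3,6} → only 1 remains.
R5C3 = 2: row 5 has {1,3,4,5,7}; col 3 has {3,6,8,9}; box has {1,3,6} → only 2 remains.
R2C7 = 1: row 2 has {2,3,6,9}; col 7 has {2,4,5,7,8}; box has {3,4,7} → only 1 remains.
R2C9 = 8: row 2 has {1,2,3,6,9}; col 9 has {4,5,7}; box has {1,3,4,7} → only 8 remains.
R5C9 = 6: row 5 has {1,2,3,4,5,7}; col 9 has {4,5,7,8}; box has {1,4,5,7,9} → only 6 remains.
R6C7 = 3: row 6 has {8,9}; col 7 has {1,2,4,5,7,8}; box has {1,4,5,6,7,9} → only 3 remains.
R6C9 = 2: row 6 has {3,8,9}; col 9 has {4,5,6,7,8}; box has {1,3,4,5,6,7,9} → only 2 remains.
R1C9 = 9: row 1 has {1,7,8}; col 9 has {2,4,5,6,7,8}; box has {1,3,4,7,8}; anti-diagonal has {3,5,7,8} → only 9 remains.
R2C5 = 4: row 2 has {1,2,3,6,8,9}; col 5 has {2,5}; box has {1,6,7} → only 4 remains.
R4C5 = 9: row 4 has {1,2,3,5,6,7}; col 5 has {2,4,5}; box has {2,3,5,7,8} → only 9 remains.
R4C6 = 4: row 4 has {1,2,3,5,6,7,9}; col 6 has {1,6,7,8}; box has {2,3,5,7,8,9}; anti-diagonal has {3,5,7,8,9} → only 4 remains.
R5C8 = 8: row 5 has {1,2,3,4,5,6,7}; col 8 has {1,3,9}; box has {1,2,3,4,5,6,7,9} → only 8 remains.
R6C4 = 6: row 6 has {2,3,8,9}; col 4 has {1,2,3,7,8}; box has {2,3,4,5,7,8,9}; anti-diagonal has {3,4,5,7,8,9} → only 6 remains.
R6C5 = 1: row 6 has {2,3,6,8,9}; col 5 has {2,4,5,9}; box has {2,3,4,5,6,7,8,9} → only 1 remains.
R7C3 = 1: row 7 has {2,8}; col 3 has {2,3,6,8,9}; box has {8,9}; anti-diagonal has {3,4,5,6,7,8,9} → only 1 remains.
R7C9 = 3: row 7 has {1,2,8}; col 9 has {2,4,5,6,7,8,9}; box has {2,5,8} → only 3 remains.
R8C2 = 2: row 8 has {1,5,8,9}; col 2 has {}; box has {1,8,9}; anti-diagonal has {1,3,4,5,6,7,8,9} → only 2 remains.
R8C6 = 3: row 8 has {1,2,5,8,9}; col 6 has {1,4,6,7,8}; box has {1,2,8} → only 3 remains.
R9C9 = 1: row 9 has {2,8}; col 9 has {2,3,4,5,6,7,8,9}; box has {2,3,5,8}; main diagonal has {2,3,5,8} → only 1 remains.
R1C5 = 3: row 1 has {1,7,8,9}; col 5 has {1,2,4,5,9}; box has {1,4,6,7} → only 3 remains.
R1C7 = 6: row 1 has {1,3,7,8,9}; col 7 has {1,2,3,4,5,7,8}; box has {1,3,4,7,8,9} → only 6 remains.
R2C2 = 7: row 2 has {1,2,3,4,6,8,9}; col 2 has {2}; box has {2,3,8,9}; main diagonal has {1,2,3,5,8} → only 7 remains.
R2C4 = 5: row 2 has {1,2,3,4,6,7,8,9}; col 4 has {1,2,3,6,7,8}; box has {1,3,4,6,7} → only 5 remains.
R3C4 = 9: row 3 has {3,4,7}; col 4 has {1,2,3,5,6,7,8}; box has {1,3,4,5,6,7} → only 9 remains.
R3C5 = 8: row 3 has {3,4,7,9}; col 5 has {1,2,3,4,5,9}; box has {1,3,4,5,6,7,9} → only 8 remains.
R3C6 = 2: row 3 has {3,4,7,8,9}; col 6 has {1,3,4,6,7,8}; box has {1,3,4,5,6,7,8,9} → only 2 remains.
R3C8 = 5: row 3 has {2,3,4,7,8,9}; col 8 has {1,3,8,9}; box has {1,3,4,6,7,8,9} → only 5 remains.
R4C2 = 8: row 4 has {1,2,3,4,5,6,7,9}; col 2 has {2,7}; box has {1,2,3,6} → only 8 remains.
R5C2 = 9: row 5 has {1,2,3,4,5,6,7,8}; col 2 has {2,7,8}; box has {1,2,3,6,8} → only 9 remains.
R7C7 = 9: row 7 has {1,2,3,8}; col 7 has {1,2,3,4,5,6,7,8}; box has {1,2,3,5,8}; main diagonal has {1,2,3,5,7,8} → only 9 remains.
R9C4 = 4: row 9 has {1,2,8}; col 4 has {1,2,3,5,6,7,8,9}; box has {1,2,3,8} → only 4 remains.
R1C1 = 4: row 1 has {1,3,6,7,8,9}; col 1 has {1,2,3,8,9}; box has {2,3,7,8,9}; main diagonal has {1,2,3,5,7,8,9} → only 4 remains.
R1C2 = 5: row 1 has {1,3,4,6,7,8,9}; col 2 has {2,7,8,9}; box has {2,3,4,7,8,9} → only 5 remains.
R1C8 = 2: row 1 has {1,3,4,5,6,7,8,9}; col 8 has {1,3,5,8,9}; box has {1,3,4,5,6,7,8,9} → only 2 remains.
R3C1 = 6: row 3 has {2,3,4,5,7,8,9}; col 1 has {1,2,3,4,8,9}; box has {2,3,4,5,7,8,9} → only 6 remains.
R3C2 = 1: row 3 has {2,3,4,5,6,7,8,9}; col 2 has {2,5,7,8,9}; box has {2,3,4,5,6,7,8,9} → only 1 remains.
R6C2 = 4: row 6 has {1,2,3,6,8,9}; col 2 has {1,2,5,7,8,9}; box has {1,2,3,6,8,9} → only 4 remains.
R7C2 = 6: row 7 has {1,2,3,8,9}; col 2 has {1,2,4,5,7,8,9}; box has {1,2,8,9} → only 6 remains.
R7C6 = 5: row 7 has {1,2,3,6,8,9}; col 6 has {1,2,3,4,6,7,8}; box has {1,2,3,4,8} → only 5 remains.
R8C8 = 6: row 8 has {1,2,3,5,8,9}; col 8 has {1,2,3,5,8,9}; box has {1,2,3,5,8,9}; main diagonal has {1,2,3,4,5,7,8,9} → only 6 remains.
R9C2 = 3: row 9 has {1,2,4,8}; col 2 has {1,2,4,5,6,7,8,9}; box has {1,2,6,8,9} → only 3 remains.
R9C6 = 9: row 9 has {1,2,3,4,8}; col 6 has {1,2,3,4,5,6,7,8}; box has {1,2,3,4,5,8} → only 9 remains.
R9C8 = 7: row 9 has {1,2,3,4,8,9}; col 8 has {1,2,3,5,6,8,9}; box has {1,2,3,5,6,8,9} → only 7 remains.
R7C1 = 7: row 7 has {1,2,3,5,6,8,9}; col 1 has {1,2,3,4,6,8,9}; box has {1,2,3,6,8,9} → only 7 remains.
R7C8 = 4: row 7 has {1,2,3,5,6,7,8,9}; col 8 has {1,2,3,5,6,7,8,9}; box has {1,2,3,5,6,7,8,9} → only 4 remains.
R8C3 = 4: row 8 has {1,2,3,5,6,8,9}; col 3 has {1,2,3,6,8,9}; box has {1,2,3,6,7,8,9} → only 4 remains.
R8C5 = 7: row 8 has {1,2,3,4,5,6,8,9}; col 5 has {1,2,3,4,5,8,9}; box has {1,2,3,4,5,8,9} → only 7 remains.
R9C3 = 5: row 9 has {1,2,3,4,7,8,9}; col 3 has {1,2,3,4,6,8,9}; box has {1,2,3,4,6,7,8,9} → only 5 remains.
R9C5 = 6: row 9 has {1,2,3,4,5,7,8,9}; col 5 has {1,2,3,4,5,7,8,9}; box has {1,2,3,4,5,7,8,9} → only 6 remains.
R6C1 = 5: row 6 has {1,2,3,4,6,8,9}; col 1 has {1,2,3,4,6,7,8,9}; box has {1,2,3,4,6,8,9} → only 5 remains.
R6C3 = 7: row 6 has {1,2,3,4,5,6,8,9}; col 3 has {1,2,3,4,5,6,8,9}; box has {1,2,3,4,5,6,8,9} → only 7 remains.

547618392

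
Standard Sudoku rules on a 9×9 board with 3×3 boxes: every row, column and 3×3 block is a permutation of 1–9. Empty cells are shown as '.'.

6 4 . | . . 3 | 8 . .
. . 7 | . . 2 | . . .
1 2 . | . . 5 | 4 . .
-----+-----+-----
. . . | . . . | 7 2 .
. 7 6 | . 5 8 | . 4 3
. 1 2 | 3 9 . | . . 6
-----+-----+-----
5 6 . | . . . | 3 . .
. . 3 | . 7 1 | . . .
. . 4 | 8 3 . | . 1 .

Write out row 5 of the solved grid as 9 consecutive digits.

r1c5 = 1 (sole candidate).
r5c1 = 9: row 5 has {3,4,5,6,7,8}; col 1 has {1,5,6}; box has {1,2,6,7} → only 9 remains.
r5c7 = 1: row 5 has {3,4,5,6,7,8,9}; col 7 has {3,4,7,8}; box has {2,3,4,6,7} → only 1 remains.
r6c7 = 5 (sole candidate).
r6c8 = 8 (sole candidate).
r9c2 = 9 (sole candidate).
r9c6 = 6 (sole candidate).
r9c7 = 2 (sole candidate).
r4c6 = 4 (sole candidate).
r4c9 = 9 (sole candidate).
r5c4 = 2: row 5 has {1,3,4,5,6,7,8,9}; col 4 has {3,8}; box has {3,4,5,8,9} → only 2 remains.

976258143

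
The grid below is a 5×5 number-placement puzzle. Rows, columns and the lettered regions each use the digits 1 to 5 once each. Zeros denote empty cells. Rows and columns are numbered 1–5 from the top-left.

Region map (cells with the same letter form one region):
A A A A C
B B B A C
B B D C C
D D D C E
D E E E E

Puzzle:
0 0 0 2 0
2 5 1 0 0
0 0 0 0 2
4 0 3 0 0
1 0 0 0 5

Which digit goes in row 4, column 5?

1

row 3, column 1 = 3 (sole candidate).
row 3, column 2 = 4 (sole candidate).
row 3, column 3 = 5 (sole candidate).
row 3, column 4 = 1 (sole candidate).
row 4, column 2 = 2 (sole candidate).
row 4, column 4 = 5 (sole candidate).
row 4, column 5 = 1: row 4 has {2,3,4,5}; col 5 has {2,5}; region has {5} → only 1 remains.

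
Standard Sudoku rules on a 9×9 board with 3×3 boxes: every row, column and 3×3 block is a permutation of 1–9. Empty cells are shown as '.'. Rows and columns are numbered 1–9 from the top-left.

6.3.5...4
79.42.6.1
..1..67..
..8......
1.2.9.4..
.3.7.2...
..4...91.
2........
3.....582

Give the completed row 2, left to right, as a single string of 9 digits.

795428631

r2c3 = 5: row 2 has {1,2,4,6,7,9}; col 3 has {1,2,3,4,8}; box has {1,3,6,7,9} → only 5 remains.
r2c8 = 3: row 2 has {1,2,4,5,6,7,9}; col 8 has {1,8}; box has {1,4,6,7} → only 3 remains.
r8c7 = 3 (sole candidate).
r2c6 = 8: row 2 has {1,2,3,4,5,6,7,9}; col 6 has {2,6}; box has {2,4,5,6} → only 8 remains.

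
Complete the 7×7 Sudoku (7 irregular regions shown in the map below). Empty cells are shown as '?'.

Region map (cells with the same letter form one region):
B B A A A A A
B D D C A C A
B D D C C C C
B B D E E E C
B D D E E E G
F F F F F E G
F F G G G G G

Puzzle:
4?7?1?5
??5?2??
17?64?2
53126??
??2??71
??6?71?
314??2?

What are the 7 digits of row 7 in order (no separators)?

row 1, column 4 = 3 (sole candidate).
row 1, column 6 = 6 (sole candidate).
row 2, column 6 = 3 (sole candidate).
row 2, column 7 = 4 (sole candidate).
row 3, column 3 = 3 (sole candidate).
row 3, column 6 = 5 (sole candidate).
row 4, column 6 = 4 (sole candidate).
row 4, column 7 = 7 (sole candidate).
row 5, column 1 = 6 (sole candidate).
row 5, column 2 = 4 (sole candidate).
row 5, column 4 = 5 (sole candidate).
row 5, column 5 = 3 (sole candidate).
row 6, column 1 = 2 (sole candidate).
row 6, column 2 = 5 (sole candidate).
row 6, column 4 = 4 (sole candidate).
row 6, column 7 = 3 (sole candidate).
row 7, column 4 = 7: row 7 has {1,2,3,4}; col 4 has {2,3,4,5,6}; region has {1,2,3,4} → only 7 remains.
row 7, column 5 = 5: row 7 has {1,2,3,4,7}; col 5 has {1,2,3,4,6,7}; region has {1,2,3,4,7} → only 5 remains.
row 7, column 7 = 6: row 7 has {1,2,3,4,5,7}; col 7 has {1,2,3,4,5,7}; region has {1,2,3,4,5,7} → only 6 remains.

3147526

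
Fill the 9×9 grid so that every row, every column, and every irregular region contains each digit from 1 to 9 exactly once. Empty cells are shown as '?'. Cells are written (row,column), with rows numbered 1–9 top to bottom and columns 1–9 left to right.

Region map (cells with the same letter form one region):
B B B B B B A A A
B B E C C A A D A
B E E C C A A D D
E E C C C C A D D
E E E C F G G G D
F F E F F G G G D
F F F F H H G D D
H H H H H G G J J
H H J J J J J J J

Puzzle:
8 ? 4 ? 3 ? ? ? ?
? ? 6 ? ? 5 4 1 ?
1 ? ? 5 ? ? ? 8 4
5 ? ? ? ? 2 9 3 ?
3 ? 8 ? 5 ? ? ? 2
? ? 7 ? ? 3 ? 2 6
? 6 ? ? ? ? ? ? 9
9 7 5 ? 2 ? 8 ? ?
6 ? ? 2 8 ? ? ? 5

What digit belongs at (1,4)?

(4,3) = 1: row 4 has {2,3,5,9}; col 3 has {4,5,6,7,8}; region has {2,5} → only 1 remains.
(4,9) = 7: row 4 has {1,2,3,5,9}; col 9 has {2,4,5,6,9}; region has {1,2,3,4,6,8,9} → only 7 remains.
(6,1) = 4: row 6 has {2,3,6,7}; col 1 has {1,3,5,6,8,9}; region has {5,6} → only 4 remains.
(7,8) = 5: row 7 has {6,9}; col 8 has {1,2,3,8}; region has {1,2,3,4,6,7,8,9} → only 5 remains.
(1,9) = 1: row 1 has {3,4,8}; col 9 has {2,4,5,6,7,9}; region has {4,5,9} → only 1 remains.
(4,2) = 4: row 4 has {1,2,3,5,7,9}; col 2 has {6,7}; region has {3,5,6,7,8} → only 4 remains.
(4,5) = 6: row 4 has {1,2,3,4,5,7,9}; col 5 has {2,3,5,8}; region has {1,2,5} → only 6 remains.
(8,9) = 3: row 8 has {2,5,7,8,9}; col 9 has {1,2,4,5,6,7,9}; region has {2,5,8} → only 3 remains.
(9,3) = 9: row 9 has {2,5,6,8}; col 3 has {1,4,5,6,7,8}; region has {2,3,5,8} → only 9 remains.
(2,9) = 8: row 2 has {1,4,5,6}; col 9 has {1,2,3,4,5,6,7,9}; region has {1,4,5,9} → only 8 remains.
(3,3) = 2: row 3 has {1,4,5,8}; col 3 has {1,4,5,6,7,8,9}; region has {3,4,5,6,7,8} → only 2 remains.
(4,4) = 8: row 4 has {1,2,3,4,5,6,7,9}; col 4 has {2,5}; region has {1,2,5,6} → only 8 remains.
(7,3) = 3: row 7 has {5,6,9}; col 3 has {1,2,4,5,6,7,8,9}; region has {4,5,6} → only 3 remains.
(3,2) = 9: row 3 has {1,2,4,5,8}; col 2 has {4,6,7}; region has {2,3,4,5,6,7,8} → only 9 remains.
(3,5) = 7: row 3 has {1,2,4,5,8,9}; col 5 has {2,3,5,6,8}; region has {1,2,5,6,8} → only 7 remains.
(3,6) = 6: row 3 has {1,2,4,5,7,8,9}; col 6 has {2,3,5}; region has {1,4,5,8,9} → only 6 remains.
(3,7) = 3: row 3 has {1,2,4,5,6,7,8,9}; col 7 has {4,8,9}; region has {1,4,5,6,8,9} → only 3 remains.
(5,2) = 1: row 5 has {2,3,5,8}; col 2 has {4,6,7,9}; region has {2,3,4,5,6,7,8,9} → only 1 remains.
(6,2) = 8: row 6 has {2,3,4,6,7}; col 2 has {1,4,6,7,9}; region has {3,4,5,6} → only 8 remains.
(9,2) = 3: row 9 has {2,5,6,8,9}; col 2 has {1,4,6,7,8,9}; region has {2,5,6,7,9} → only 3 remains.
(1,8) = 7: row 1 has {1,3,4,8}; col 8 has {1,2,3,5,8}; region has {1,3,4,5,6,8,9} → only 7 remains.
(2,2) = 2: row 2 has {1,4,5,6,8}; col 2 has {1,3,4,6,7,8,9}; region has {1,3,4,8} → only 2 remains.
(2,5) = 9: row 2 has {1,2,4,5,6,8}; col 5 has {2,3,5,6,7,8}; region has {1,2,5,6,7,8} → only 9 remains.
(5,4) = 4: row 5 has {1,2,3,5,8}; col 4 has {2,5,8}; region has {1,2,5,6,7,8,9} → only 4 remains.
(6,5) = 1: row 6 has {2,3,4,6,7,8}; col 5 has {2,3,5,6,7,8,9}; region has {3,4,5,6,8} → only 1 remains.
(6,7) = 5: row 6 has {1,2,3,4,6,7,8}; col 7 has {3,4,8,9}; region has {2,3,8} → only 5 remains.
(7,4) = 7: row 7 has {3,5,6,9}; col 4 has {2,4,5,8}; region has {1,3,4,5,6,8} → only 7 remains.
(7,5) = 4: row 7 has {3,5,6,7,9}; col 5 has {1,2,3,5,6,7,8,9}; region has {2,3,5,6,7,9} → only 4 remains.
(7,7) = 1: row 7 has {3,4,5,6,7,9}; col 7 has {3,4,5,8,9}; region has {2,3,5,8} → only 1 remains.
(8,4) = 1: row 8 has {2,3,5,7,8,9}; col 4 has {2,4,5,7,8}; region has {2,3,4,5,6,7,9} → only 1 remains.
(8,6) = 4: row 8 has {1,2,3,5,7,8,9}; col 6 has {2,3,5,6}; region has {1,2,3,5,8} → only 4 remains.
(8,8) = 6: row 8 has {1,2,3,4,5,7,8,9}; col 8 has {1,2,3,5,7,8}; region has {2,3,5,8,9} → only 6 remains.
(9,7) = 7: row 9 has {2,3,5,6,8,9}; col 7 has {1,3,4,5,8,9}; region has {2,3,5,6,8,9} → only 7 remains.
(9,8) = 4: row 9 has {2,3,5,6,7,8,9}; col 8 has {1,2,3,5,6,7,8}; region has {2,3,5,6,7,8,9} → only 4 remains.
(1,2) = 5: row 1 has {1,3,4,7,8}; col 2 has {1,2,3,4,6,7,8,9}; region has {1,2,3,4,8} → only 5 remains.
(1,6) = 9: row 1 has {1,3,4,5,7,8}; col 6 has {2,3,4,5,6}; region has {1,2,3,4,5,8} → only 9 remains.
(1,7) = 2: row 1 has {1,3,4,5,7,8,9}; col 7 has {1,3,4,5,7,8,9}; region has {1,3,4,5,6,7,8,9} → only 2 remains.
(2,1) = 7: row 2 has {1,2,4,5,6,8,9}; col 1 has {1,3,4,5,6,8,9}; region has {1,2,3,4,5,8,9} → only 7 remains.
(2,4) = 3: row 2 has {1,2,4,5,6,7,8,9}; col 4 has {1,2,4,5,7,8}; region has {1,2,4,5,6,7,8,9} → only 3 remains.
(5,6) = 7: row 5 has {1,2,3,4,5,8}; col 6 has {2,3,4,5,6,9}; region has {1,2,3,4,5,8} → only 7 remains.
(5,7) = 6: row 5 has {1,2,3,4,5,7,8}; col 7 has {1,2,3,4,5,7,8,9}; region has {1,2,3,4,5,7,8} → only 6 remains.
(5,8) = 9: row 5 has {1,2,3,4,5,6,7,8}; col 8 has {1,2,3,4,5,6,7,8}; region has {1,2,3,4,5,6,7,8} → only 9 remains.
(6,4) = 9: row 6 has {1,2,3,4,5,6,7,8}; col 4 has {1,2,3,4,5,7,8}; region has {1,3,4,5,6,7,8} → only 9 remains.
(7,1) = 2: row 7 has {1,3,4,5,6,7,9}; col 1 has {1,3,4,5,6,7,8,9}; region has {1,3,4,5,6,7,8,9} → only 2 remains.
(7,6) = 8: row 7 has {1,2,3,4,5,6,7,9}; col 6 has {2,3,4,5,6,7,9}; region has {1,2,3,4,5,6,7,9} → only 8 remains.
(9,6) = 1: row 9 has {2,3,4,5,6,7,8,9}; col 6 has {2,3,4,5,6,7,8,9}; region has {2,3,4,5,6,7,8,9} → only 1 remains.
(1,4) = 6: row 1 has {1,2,3,4,5,7,8,9}; col 4 has {1,2,3,4,5,7,8,9}; region has {1,2,3,4,5,7,8,9} → only 6 remains.

6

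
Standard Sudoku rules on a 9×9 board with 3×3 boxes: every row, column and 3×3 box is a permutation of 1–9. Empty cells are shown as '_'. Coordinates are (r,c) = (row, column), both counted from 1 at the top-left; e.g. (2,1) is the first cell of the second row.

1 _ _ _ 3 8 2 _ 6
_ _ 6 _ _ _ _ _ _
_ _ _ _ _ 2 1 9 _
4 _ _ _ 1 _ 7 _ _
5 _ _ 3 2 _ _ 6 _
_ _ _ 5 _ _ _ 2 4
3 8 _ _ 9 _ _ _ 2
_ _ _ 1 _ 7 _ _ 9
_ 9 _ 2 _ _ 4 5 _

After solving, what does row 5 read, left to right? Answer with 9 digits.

578324961

(7,7) = 6: row 7 has {2,3,8,9}; col 7 has {1,2,4,7}; box has {2,4,5,9} → only 6 remains.
(7,4) = 4: row 7 has {2,3,6,8,9}; col 4 has {1,2,3,5}; box has {1,2,7,9} → only 4 remains.
(7,6) = 5: row 7 has {2,3,4,6,8,9}; col 6 has {2,7,8}; box has {1,2,4,7,9} → only 5 remains.
(2,6) = 1: in row 2, 1 can only go here (every other open cell in that row sees a 1).
(4,9) = 5: in row 4, 5 can only go here (every other open cell in that row sees a 5).
(5,6) = 4: in row 5, 4 can only go here (every other open cell in that row sees a 4).
(4,4) = 8: in column 4, 8 can only go here (every other open cell in that column sees an 8).
(4,8) = 3: row 4 has {1,4,5,7,8}; col 8 has {2,5,6,9}; box has {2,4,5,6,7} → only 3 remains.
(8,8) = 8: row 8 has {1,7,9}; col 8 has {2,3,5,6,9}; box has {2,4,5,6,9} → only 8 remains.
(8,5) = 6: row 8 has {1,7,8,9}; col 5 has {1,2,3,9}; box has {1,2,4,5,7,9} → only 6 remains.
(8,7) = 3: row 8 has {1,6,7,8,9}; col 7 has {1,2,4,6,7}; box has {2,4,5,6,8,9} → only 3 remains.
(9,5) = 8: row 9 has {2,4,5,9}; col 5 has {1,2,3,6,9}; box has {1,2,4,5,6,7,9} → only 8 remains.
(9,6) = 3: row 9 has {2,4,5,8,9}; col 6 has {1,2,4,5,7,8}; box has {1,2,4,5,6,7,8,9} → only 3 remains.
(6,5) = 7: row 6 has {2,4,5}; col 5 has {1,2,3,6,8,9}; box has {1,2,3,4,5,8} → only 7 remains.
(8,1) = 2: row 8 has {1,3,6,7,8,9}; col 1 has {1,3,4,5}; box has {3,8,9} → only 2 remains.
(2,2) = 2: in row 2, 2 can only go here (every other open cell in that row sees a 2).
(4,2) = 6: row 4 has {1,3,4,5,7,8}; col 2 has {2,8,9}; box has {4,5} → only 6 remains.
(4,6) = 9: row 4 has {1,3,4,5,6,7,8}; col 6 has {1,2,3,4,5,7,8}; box has {1,2,3,4,5,7,8} → only 9 remains.
(6,6) = 6: row 6 has {2,4,5,7}; col 6 has {1,2,3,4,5,7,8,9}; box has {1,2,3,4,5,7,8,9} → only 6 remains.
(4,3) = 2: row 4 has {1,3,4,5,6,7,8,9}; col 3 has {6}; box has {4,5,6} → only 2 remains.
(2,9) = 3: in row 2, 3 can only go here (every other open cell in that row sees a 3).
(3,4) = 6: in row 3, 6 can only go here (every other open cell in that row sees a 6).
(9,1) = 6: in row 9, 6 can only go here (every other open cell in that row sees a 6).
(2,7) = 5: in column 7, 5 can only go here (every other open cell in that column sees a 5).
(2,5) = 4: row 2 has {1,2,3,5,6}; col 5 has {1,2,3,6,7,8,9}; box has {1,2,3,6,8} → only 4 remains.
(2,8) = 7: row 2 has {1,2,3,4,5,6}; col 8 has {2,3,5,6,8,9}; box has {1,2,3,5,6,9} → only 7 remains.
(3,5) = 5: row 3 has {1,2,6,9}; col 5 has {1,2,3,4,6,7,8,9}; box has {1,2,3,4,6,8} → only 5 remains.
(3,9) = 8: row 3 has {1,2,5,6,9}; col 9 has {2,3,4,5,6,9}; box has {1,2,3,5,6,7,9} → only 8 remains.
(5,9) = 1: row 5 has {2,3,4,5,6}; col 9 has {2,3,4,5,6,8,9}; box has {2,3,4,5,6,7} → only 1 remains.
(7,8) = 1: row 7 has {2,3,4,5,6,8,9}; col 8 has {2,3,5,6,7,8,9}; box has {2,3,4,5,6,8,9} → only 1 remains.
(9,9) = 7: row 9 has {2,3,4,5,6,8,9}; col 9 has {1,2,3,4,5,6,8,9}; box has {1,2,3,4,5,6,8,9} → only 7 remains.
(1,8) = 4: row 1 has {1,2,3,6,8}; col 8 has {1,2,3,5,6,7,8,9}; box has {1,2,3,5,6,7,8,9} → only 4 remains.
(2,4) = 9: row 2 has {1,2,3,4,5,6,7}; col 4 has {1,2,3,4,5,6,8}; box has {1,2,3,4,5,6,8} → only 9 remains.
(3,1) = 7: row 3 has {1,2,5,6,8,9}; col 1 has {1,2,3,4,5,6}; box has {1,2,6} → only 7 remains.
(5,2) = 7: row 5 has {1,2,3,4,5,6}; col 2 has {2,6,8,9}; box has {2,4,5,6} → only 7 remains.
(7,3) = 7: row 7 has {1,2,3,4,5,6,8,9}; col 3 has {2,6}; box has {2,3,6,8,9} → only 7 remains.
(9,3) = 1: row 9 has {2,3,4,5,6,7,8,9}; col 3 has {2,6,7}; box has {2,3,6,7,8,9} → only 1 remains.
(1,2) = 5: row 1 has {1,2,3,4,6,8}; col 2 has {2,6,7,8,9}; box has {1,2,6,7} → only 5 remains.
(1,3) = 9: row 1 has {1,2,3,4,5,6,8}; col 3 has {1,2,6,7}; box has {1,2,5,6,7} → only 9 remains.
(1,4) = 7: row 1 has {1,2,3,4,5,6,8,9}; col 4 has {1,2,3,4,5,6,8,9}; box has {1,2,3,4,5,6,8,9} → only 7 remains.
(2,1) = 8: row 2 has {1,2,3,4,5,6,7,9}; col 1 has {1,2,3,4,5,6,7}; box has {1,2,5,6,7,9} → only 8 remains.
(5,3) = 8: row 5 has {1,2,3,4,5,6,7}; col 3 has {1,2,6,7,9}; box has {2,4,5,6,7} → only 8 remains.
(5,7) = 9: row 5 has {1,2,3,4,5,6,7,8}; col 7 has {1,2,3,4,5,6,7}; box has {1,2,3,4,5,6,7} → only 9 remains.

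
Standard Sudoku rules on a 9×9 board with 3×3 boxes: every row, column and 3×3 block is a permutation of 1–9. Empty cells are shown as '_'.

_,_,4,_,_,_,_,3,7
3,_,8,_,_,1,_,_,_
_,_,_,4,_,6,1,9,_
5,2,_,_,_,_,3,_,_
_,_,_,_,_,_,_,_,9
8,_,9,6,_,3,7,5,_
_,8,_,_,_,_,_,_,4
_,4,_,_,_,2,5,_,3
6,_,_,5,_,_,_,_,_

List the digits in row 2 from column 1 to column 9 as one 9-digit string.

r6c2 = 1 (sole candidate).
r6c9 = 2 (sole candidate).
r6c5 = 4 (sole candidate).
r1c1 = 1 (hidden single in row 1).
r3c5 = 3 (hidden single in row 3).
r3c9 = 8 (hidden single in row 3).
r9c9 = 1 (sole candidate).
r4c9 = 6 (sole candidate).
r2c9 = 5: row 2 has {1,3,8}; col 9 has {1,2,3,4,6,7,8,9}; box has {1,3,7,8,9} → only 5 remains.
r4c3 = 7 (sole candidate).
r5c1 = 4 (sole candidate).
r5c7 = 8 (sole candidate).
r5c8 = 1 (sole candidate).
r8c3 = 1 (sole candidate).
r4c8 = 4 (sole candidate).
r2c7 = 4: in row 2, 4 can only go here (every other open cell in that row sees a 4).
r7c3 = 5 (hidden single in row 7).
r3c3 = 2 (sole candidate).
r9c3 = 3 (sole candidate).
r3c1 = 7 (sole candidate).
r3c2 = 5 (sole candidate).
r5c3 = 6 (sole candidate).
r8c1 = 9 (sole candidate).
r9c2 = 7 (sole candidate).
r5c2 = 3 (sole candidate).
r7c1 = 2 (sole candidate).
r7c4 = 3 (hidden single in row 7).
r7c5 = 1 (hidden single in row 7).
r4c4 = 1 (hidden single in row 4).
r9c6 = 4 (hidden single in row 9).
r8c5 = 6 (hidden single in column 5).
Singles propagation stalls; r2c4 is still open with candidates {2,7,9}.
  Try r2c4 = 2: this forces r2c8=6, r5c4=7, r5c6=5, r7c8=7; then row 8 has no cell left for 7 — contradiction.
  Try r2c4 = 7: this forces r5c4=2, r8c4=8, r8c8=7, r9c5=9, r9c7=2, r9c8=8, r1c4=9, r1c7=6; then r1c2 has no candidate left — contradiction.
So r2c4 = 9.
r2c2 = 6: row 2 has {1,3,4,5,8,9}; col 2 has {1,2,3,4,5,7,8}; box has {1,2,3,4,5,7,8} → only 6 remains.
r2c8 = 2: row 2 has {1,3,4,5,6,8,9}; col 8 has {1,3,4,5,9}; box has {1,3,4,5,7,8,9} → only 2 remains.
r9c8 = 8 (sole candidate).
r1c2 = 9 (sole candidate).
r1c7 = 6 (sole candidate).
r2c5 = 7: row 2 has {1,2,3,4,5,6,8,9}; col 5 has {1,3,4,6}; box has {1,3,4,6,9} → only 7 remains.

368971425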